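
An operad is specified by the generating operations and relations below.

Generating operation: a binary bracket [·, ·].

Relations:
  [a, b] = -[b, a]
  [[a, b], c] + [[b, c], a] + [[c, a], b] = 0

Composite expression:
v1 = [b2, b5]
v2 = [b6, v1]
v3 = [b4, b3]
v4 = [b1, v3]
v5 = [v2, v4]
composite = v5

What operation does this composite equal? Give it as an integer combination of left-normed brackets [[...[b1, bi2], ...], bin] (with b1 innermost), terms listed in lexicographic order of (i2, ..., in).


-[[[[[b1, b3], b4], b2], b5], b6] + [[[[[b1, b3], b4], b5], b2], b6] + [[[[[b1, b3], b4], b6], b2], b5] - [[[[[b1, b3], b4], b6], b5], b2] + [[[[[b1, b4], b3], b2], b5], b6] - [[[[[b1, b4], b3], b5], b2], b6] - [[[[[b1, b4], b3], b6], b2], b5] + [[[[[b1, b4], b3], b6], b5], b2]

Antisymmetry and Jacobi reduce to b1-anchored left-normed brackets.
Composite bracket: [[b6, [b2, b5]], [b1, [b4, b3]]]
Each bracket splits as ab - ba, giving 32 signed words (2^5 = 32).
Words beginning with b1 determine it all:
  b1b3b4b2b5b6 appears with sign -1, giving the term -[[[[[b1, b3], b4], b2], b5], b6]
  b1b3b4b5b2b6 appears with sign +1, giving the term +[[[[[b1, b3], b4], b5], b2], b6]
  b1b3b4b6b2b5 appears with sign +1, giving the term +[[[[[b1, b3], b4], b6], b2], b5]
  b1b3b4b6b5b2 appears with sign -1, giving the term -[[[[[b1, b3], b4], b6], b5], b2]
  b1b4b3b2b5b6 appears with sign +1, giving the term +[[[[[b1, b4], b3], b2], b5], b6]
  b1b4b3b5b2b6 appears with sign -1, giving the term -[[[[[b1, b4], b3], b5], b2], b6]
  b1b4b3b6b2b5 appears with sign -1, giving the term -[[[[[b1, b4], b3], b6], b2], b5]
  b1b4b3b6b5b2 appears with sign +1, giving the term +[[[[[b1, b4], b3], b6], b5], b2]


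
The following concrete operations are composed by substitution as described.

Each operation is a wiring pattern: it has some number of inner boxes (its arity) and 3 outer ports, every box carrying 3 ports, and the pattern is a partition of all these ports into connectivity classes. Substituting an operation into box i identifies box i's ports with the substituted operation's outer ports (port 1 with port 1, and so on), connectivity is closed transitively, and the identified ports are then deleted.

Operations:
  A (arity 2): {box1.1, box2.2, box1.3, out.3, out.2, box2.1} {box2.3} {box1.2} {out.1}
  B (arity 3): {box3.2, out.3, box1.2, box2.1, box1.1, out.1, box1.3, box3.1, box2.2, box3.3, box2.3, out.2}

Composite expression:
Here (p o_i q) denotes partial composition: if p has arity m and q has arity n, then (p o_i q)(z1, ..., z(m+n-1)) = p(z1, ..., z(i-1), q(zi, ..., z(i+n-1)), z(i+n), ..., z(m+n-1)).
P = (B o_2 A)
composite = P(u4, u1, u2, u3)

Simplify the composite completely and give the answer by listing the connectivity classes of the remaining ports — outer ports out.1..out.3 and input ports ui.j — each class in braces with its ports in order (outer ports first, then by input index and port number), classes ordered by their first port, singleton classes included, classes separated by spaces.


{out.1, out.2, out.3, u1.1, u1.3, u2.1, u2.2, u3.1, u3.2, u3.3, u4.1, u4.2, u4.3} {u1.2} {u2.3}

Reachability decides: close wires over B-identified ports.
the subtree at A composes to {out.1} {out.2, out.3, u1.1, u1.3, u2.1, u2.2} {u1.2} {u2.3} on (u1, u2); out.j = own outer ports
the subtree at B composes to {out.1, out.2, out.3, u1.1, u1.3, u2.1, u2.2, u3.1, u3.2, u3.3, u4.1, u4.2, u4.3} {u1.2} {u2.3} on (u4, u1, u2, u3); out.j = own outer ports


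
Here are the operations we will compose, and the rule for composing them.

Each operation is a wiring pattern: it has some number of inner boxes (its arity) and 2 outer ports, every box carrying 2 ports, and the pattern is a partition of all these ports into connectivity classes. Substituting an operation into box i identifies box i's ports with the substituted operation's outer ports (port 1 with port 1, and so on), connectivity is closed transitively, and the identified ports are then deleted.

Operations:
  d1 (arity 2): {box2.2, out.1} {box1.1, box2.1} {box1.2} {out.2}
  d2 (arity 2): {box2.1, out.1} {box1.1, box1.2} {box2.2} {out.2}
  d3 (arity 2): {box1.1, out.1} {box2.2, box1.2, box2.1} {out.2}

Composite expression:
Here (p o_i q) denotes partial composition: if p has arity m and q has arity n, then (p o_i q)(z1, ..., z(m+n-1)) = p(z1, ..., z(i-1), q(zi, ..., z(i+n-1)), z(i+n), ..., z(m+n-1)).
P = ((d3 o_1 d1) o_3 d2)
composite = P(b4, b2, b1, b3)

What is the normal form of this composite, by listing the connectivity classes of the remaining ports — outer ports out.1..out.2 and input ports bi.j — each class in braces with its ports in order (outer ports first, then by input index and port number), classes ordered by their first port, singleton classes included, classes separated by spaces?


{out.1, b2.2} {out.2} {b1.1, b1.2} {b2.1, b4.1} {b3.1} {b3.2} {b4.2}

Treat the ports identified at d3 as solder joints: merge, then drop.
through d1, on inputs (b4, b2): {out.1, b2.2} {out.2} {b2.1, b4.1} {b4.2} (out.j = stage outer ports)
through d2, on inputs (b1, b3): {out.1, b3.1} {out.2} {b1.1, b1.2} {b3.2} (out.j = stage outer ports)
through d3, on inputs (b4, b2, b1, b3): {out.1, b2.2} {out.2} {b1.1, b1.2} {b2.1, b4.1} {b3.1} {b3.2} {b4.2} (out.j = stage outer ports)


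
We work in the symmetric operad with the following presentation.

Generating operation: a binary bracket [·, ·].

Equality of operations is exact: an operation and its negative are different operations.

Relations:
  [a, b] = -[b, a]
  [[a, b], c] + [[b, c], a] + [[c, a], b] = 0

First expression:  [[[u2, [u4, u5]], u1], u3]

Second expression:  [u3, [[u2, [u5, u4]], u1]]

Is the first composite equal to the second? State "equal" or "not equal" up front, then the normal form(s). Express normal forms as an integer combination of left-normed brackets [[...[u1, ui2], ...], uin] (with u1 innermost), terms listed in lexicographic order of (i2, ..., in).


equal: each reduces to -[[[[u1, u2], u4], u5], u3] + [[[[u1, u2], u5], u4], u3] + [[[[u1, u4], u5], u2], u3] - [[[[u1, u5], u4], u2], u3]

The first expression, normalized: -[[[[u1, u2], u4], u5], u3] + [[[[u1, u2], u5], u4], u3] + [[[[u1, u4], u5], u2], u3] - [[[[u1, u5], u4], u2], u3]
The second expression, normalized: -[[[[u1, u2], u4], u5], u3] + [[[[u1, u2], u5], u4], u3] + [[[[u1, u4], u5], u2], u3] - [[[[u1, u5], u4], u2], u3]
The normal forms match — equal.


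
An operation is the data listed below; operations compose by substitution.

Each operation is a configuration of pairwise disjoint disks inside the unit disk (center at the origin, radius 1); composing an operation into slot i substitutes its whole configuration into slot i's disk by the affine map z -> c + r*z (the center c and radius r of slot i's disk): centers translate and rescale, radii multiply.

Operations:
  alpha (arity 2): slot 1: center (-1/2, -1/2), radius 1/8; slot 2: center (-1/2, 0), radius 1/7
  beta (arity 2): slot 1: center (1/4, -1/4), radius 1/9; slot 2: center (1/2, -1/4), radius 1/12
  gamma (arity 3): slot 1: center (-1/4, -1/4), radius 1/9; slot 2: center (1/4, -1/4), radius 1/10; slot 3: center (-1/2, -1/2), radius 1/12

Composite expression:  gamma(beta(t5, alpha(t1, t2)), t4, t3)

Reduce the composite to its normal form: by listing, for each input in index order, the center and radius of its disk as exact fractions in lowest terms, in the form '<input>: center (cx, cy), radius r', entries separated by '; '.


t1: center (-43/216, -61/216), radius 1/864; t2: center (-43/216, -5/18), radius 1/756; t3: center (-1/2, -1/2), radius 1/12; t4: center (1/4, -1/4), radius 1/10; t5: center (-2/9, -5/18), radius 1/81

Nesting under gamma composes maps z -> c + r*z down each t-path.
t5: after 2 affine steps, its disk has center (-2/9, -5/18), radius 1/81
t1: after 3 affine steps, its disk has center (-43/216, -61/216), radius 1/864
t2: after 3 affine steps, its disk has center (-43/216, -5/18), radius 1/756
t4: after 1 affine step, its disk has center (1/4, -1/4), radius 1/10
t3: after 1 affine step, its disk has center (-1/2, -1/2), radius 1/12


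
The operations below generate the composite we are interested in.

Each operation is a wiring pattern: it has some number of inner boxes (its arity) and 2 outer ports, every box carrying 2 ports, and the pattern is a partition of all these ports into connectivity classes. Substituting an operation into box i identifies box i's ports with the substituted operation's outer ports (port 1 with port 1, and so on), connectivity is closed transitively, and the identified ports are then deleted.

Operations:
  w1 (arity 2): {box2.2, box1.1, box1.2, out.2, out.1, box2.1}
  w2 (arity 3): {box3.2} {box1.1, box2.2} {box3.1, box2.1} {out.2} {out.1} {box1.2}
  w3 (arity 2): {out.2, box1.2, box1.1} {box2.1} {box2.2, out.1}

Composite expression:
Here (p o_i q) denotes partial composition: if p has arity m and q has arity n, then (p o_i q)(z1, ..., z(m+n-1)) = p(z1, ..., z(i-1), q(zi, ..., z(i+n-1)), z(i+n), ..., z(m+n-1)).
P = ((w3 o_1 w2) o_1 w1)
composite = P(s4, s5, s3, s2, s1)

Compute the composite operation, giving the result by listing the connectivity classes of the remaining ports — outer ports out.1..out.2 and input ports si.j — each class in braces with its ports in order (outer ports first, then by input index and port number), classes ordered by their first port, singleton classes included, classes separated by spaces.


{out.1, s1.2} {out.2} {s1.1} {s2.1, s3.1} {s2.2} {s3.2, s4.1, s4.2, s5.1, s5.2}


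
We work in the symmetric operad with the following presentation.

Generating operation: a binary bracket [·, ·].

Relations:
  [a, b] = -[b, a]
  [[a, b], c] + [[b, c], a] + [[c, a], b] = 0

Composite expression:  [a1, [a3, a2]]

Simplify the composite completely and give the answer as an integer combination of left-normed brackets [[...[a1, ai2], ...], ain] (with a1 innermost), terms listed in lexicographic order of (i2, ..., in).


Skip Jacobi rewriting: expand, keep a1-initial words, read off terms.
Composite bracket: [a1, [a3, a2]]
The bracket unfolds into 4 signed words via [a, b] = ab - ba (2^2 = 4).
Keep just the words that open with a1:
  a1a2a3 appears with sign -1, giving the term -[[a1, a2], a3]
  a1a3a2 appears with sign +1, giving the term +[[a1, a3], a2]

-[[a1, a2], a3] + [[a1, a3], a2]


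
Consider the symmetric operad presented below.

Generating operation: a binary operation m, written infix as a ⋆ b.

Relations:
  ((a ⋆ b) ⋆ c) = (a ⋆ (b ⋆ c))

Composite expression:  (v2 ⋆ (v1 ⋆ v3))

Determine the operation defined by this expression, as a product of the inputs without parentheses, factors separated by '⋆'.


Under associativity of m, the answer is the v's in reading order.
(v1 ⋆ v3) reduces to v1 ⋆ v3
(v2 ⋆ (v1 ⋆ v3)) reduces to v2 ⋆ v1 ⋆ v3

v2 ⋆ v1 ⋆ v3


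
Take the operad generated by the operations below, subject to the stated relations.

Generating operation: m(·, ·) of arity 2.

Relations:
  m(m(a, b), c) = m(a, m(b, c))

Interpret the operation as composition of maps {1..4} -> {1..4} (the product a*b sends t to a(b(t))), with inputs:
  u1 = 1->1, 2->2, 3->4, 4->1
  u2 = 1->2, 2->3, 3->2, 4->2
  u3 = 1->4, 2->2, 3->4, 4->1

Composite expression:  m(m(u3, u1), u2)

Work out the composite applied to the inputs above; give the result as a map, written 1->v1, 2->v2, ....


1->2, 2->1, 3->2, 4->2

m(u3, u1) = 1->4, 2->2, 3->1, 4->4
m(m(u3, u1), u2) = 1->2, 2->1, 3->2, 4->2


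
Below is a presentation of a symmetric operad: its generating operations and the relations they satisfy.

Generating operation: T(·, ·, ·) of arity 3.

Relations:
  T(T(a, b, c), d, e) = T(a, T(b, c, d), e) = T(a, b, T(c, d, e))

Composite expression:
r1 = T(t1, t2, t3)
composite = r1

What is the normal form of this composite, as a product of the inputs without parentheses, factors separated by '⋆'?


Every regrouping of T is equal, so read the t-inputs in written order.
T(t1, t2, t3) reduces to t1 ⋆ t2 ⋆ t3

t1 ⋆ t2 ⋆ t3


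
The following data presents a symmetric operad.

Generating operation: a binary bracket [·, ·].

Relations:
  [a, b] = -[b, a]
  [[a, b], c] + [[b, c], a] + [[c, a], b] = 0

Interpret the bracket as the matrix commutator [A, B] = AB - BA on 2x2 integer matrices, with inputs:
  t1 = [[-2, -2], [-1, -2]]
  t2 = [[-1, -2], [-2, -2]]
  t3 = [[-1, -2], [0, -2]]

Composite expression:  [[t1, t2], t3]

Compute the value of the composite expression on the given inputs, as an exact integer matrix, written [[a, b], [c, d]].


[[-2, -10], [-1, 2]]

[t1, t2] = [[2, 2], [-1, -2]]
[[t1, t2], t3] = [[-2, -10], [-1, 2]]


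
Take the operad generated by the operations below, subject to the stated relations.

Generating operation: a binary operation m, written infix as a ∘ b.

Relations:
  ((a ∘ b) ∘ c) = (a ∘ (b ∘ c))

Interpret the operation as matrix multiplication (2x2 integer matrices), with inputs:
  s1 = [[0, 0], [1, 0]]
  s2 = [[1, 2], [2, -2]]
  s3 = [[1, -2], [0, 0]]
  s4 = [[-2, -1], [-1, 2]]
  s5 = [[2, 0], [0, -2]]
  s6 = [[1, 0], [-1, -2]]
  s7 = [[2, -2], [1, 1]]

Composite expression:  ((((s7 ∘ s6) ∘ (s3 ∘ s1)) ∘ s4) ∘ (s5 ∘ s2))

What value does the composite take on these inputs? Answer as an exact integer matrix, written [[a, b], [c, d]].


(s7 ∘ s6) = [[4, 4], [0, -2]]
(s3 ∘ s1) = [[-2, 0], [0, 0]]
((s7 ∘ s6) ∘ (s3 ∘ s1)) = [[-8, 0], [0, 0]]
(((s7 ∘ s6) ∘ (s3 ∘ s1)) ∘ s4) = [[16, 8], [0, 0]]
(s5 ∘ s2) = [[2, 4], [-4, 4]]
((((s7 ∘ s6) ∘ (s3 ∘ s1)) ∘ s4) ∘ (s5 ∘ s2)) = [[0, 96], [0, 0]]

[[0, 96], [0, 0]]


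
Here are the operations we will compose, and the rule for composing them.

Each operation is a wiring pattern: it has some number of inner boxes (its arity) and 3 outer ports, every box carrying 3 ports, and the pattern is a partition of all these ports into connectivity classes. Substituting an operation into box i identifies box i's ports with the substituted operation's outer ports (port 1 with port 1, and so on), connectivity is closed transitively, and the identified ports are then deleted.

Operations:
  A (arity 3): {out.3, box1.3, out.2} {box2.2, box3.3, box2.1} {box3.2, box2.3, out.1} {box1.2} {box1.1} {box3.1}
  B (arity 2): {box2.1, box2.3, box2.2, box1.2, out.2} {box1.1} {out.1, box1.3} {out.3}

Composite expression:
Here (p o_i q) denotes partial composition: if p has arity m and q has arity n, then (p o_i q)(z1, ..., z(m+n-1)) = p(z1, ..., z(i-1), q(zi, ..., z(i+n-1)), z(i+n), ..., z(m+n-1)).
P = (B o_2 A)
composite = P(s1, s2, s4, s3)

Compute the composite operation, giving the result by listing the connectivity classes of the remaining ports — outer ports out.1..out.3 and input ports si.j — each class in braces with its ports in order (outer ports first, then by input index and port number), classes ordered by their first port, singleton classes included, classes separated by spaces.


{out.1, s1.3} {out.2, s1.2, s2.3, s3.2, s4.3} {out.3} {s1.1} {s2.1} {s2.2} {s3.1} {s3.3, s4.1, s4.2}

Substituting into B glues patterns; closure does the rest.
composing A on (s2, s4, s3), with out.j its own outer ports: {out.1, s3.2, s4.3} {out.2, out.3, s2.3} {s2.1} {s2.2} {s3.1} {s3.3, s4.1, s4.2}
composing B on (s1, s2, s4, s3), with out.j its own outer ports: {out.1, s1.3} {out.2, s1.2, s2.3, s3.2, s4.3} {out.3} {s1.1} {s2.1} {s2.2} {s3.1} {s3.3, s4.1, s4.2}


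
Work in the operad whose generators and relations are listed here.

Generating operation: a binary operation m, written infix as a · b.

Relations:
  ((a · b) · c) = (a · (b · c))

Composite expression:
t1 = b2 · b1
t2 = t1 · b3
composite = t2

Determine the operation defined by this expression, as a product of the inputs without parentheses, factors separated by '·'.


b2 · b1 · b3

The m-tree's shape is irrelevant; the b-reading-order decides.
(b2 · b1) collapses to b2 · b1
((b2 · b1) · b3) collapses to b2 · b1 · b3


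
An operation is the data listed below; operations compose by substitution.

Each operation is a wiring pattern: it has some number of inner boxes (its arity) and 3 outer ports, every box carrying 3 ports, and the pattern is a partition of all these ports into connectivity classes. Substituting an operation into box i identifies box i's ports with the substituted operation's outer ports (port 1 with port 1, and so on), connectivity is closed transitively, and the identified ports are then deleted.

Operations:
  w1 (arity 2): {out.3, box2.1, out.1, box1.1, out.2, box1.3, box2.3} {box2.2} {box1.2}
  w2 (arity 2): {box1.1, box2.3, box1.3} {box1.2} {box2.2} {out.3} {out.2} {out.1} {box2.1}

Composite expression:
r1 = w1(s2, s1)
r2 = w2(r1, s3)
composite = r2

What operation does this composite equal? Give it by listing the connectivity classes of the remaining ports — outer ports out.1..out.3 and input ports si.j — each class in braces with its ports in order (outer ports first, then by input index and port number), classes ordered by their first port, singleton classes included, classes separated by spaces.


{out.1} {out.2} {out.3} {s1.1, s1.3, s2.1, s2.3, s3.3} {s1.2} {s2.2} {s3.1} {s3.2}

Substituting into w2 glues patterns; closure does the rest.
composing w1 on (s2, s1), with out.j its own outer ports: {out.1, out.2, out.3, s1.1, s1.3, s2.1, s2.3} {s1.2} {s2.2}
composing w2 on (s2, s1, s3), with out.j its own outer ports: {out.1} {out.2} {out.3} {s1.1, s1.3, s2.1, s2.3, s3.3} {s1.2} {s2.2} {s3.1} {s3.2}


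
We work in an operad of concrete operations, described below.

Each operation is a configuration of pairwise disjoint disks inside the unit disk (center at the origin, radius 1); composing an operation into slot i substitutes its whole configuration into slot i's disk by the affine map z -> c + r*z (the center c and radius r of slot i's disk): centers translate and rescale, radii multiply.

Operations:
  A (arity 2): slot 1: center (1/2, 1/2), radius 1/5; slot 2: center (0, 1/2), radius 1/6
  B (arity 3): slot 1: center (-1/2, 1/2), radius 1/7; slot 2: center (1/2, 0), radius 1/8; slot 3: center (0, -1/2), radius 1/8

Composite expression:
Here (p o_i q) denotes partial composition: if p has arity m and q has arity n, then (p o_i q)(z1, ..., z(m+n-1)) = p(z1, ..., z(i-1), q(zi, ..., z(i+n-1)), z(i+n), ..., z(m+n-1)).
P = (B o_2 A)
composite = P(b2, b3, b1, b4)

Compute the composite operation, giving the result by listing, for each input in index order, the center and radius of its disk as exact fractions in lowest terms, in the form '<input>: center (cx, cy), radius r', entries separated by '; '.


b1: center (1/2, 1/16), radius 1/48; b2: center (-1/2, 1/2), radius 1/7; b3: center (9/16, 1/16), radius 1/40; b4: center (0, -1/2), radius 1/8


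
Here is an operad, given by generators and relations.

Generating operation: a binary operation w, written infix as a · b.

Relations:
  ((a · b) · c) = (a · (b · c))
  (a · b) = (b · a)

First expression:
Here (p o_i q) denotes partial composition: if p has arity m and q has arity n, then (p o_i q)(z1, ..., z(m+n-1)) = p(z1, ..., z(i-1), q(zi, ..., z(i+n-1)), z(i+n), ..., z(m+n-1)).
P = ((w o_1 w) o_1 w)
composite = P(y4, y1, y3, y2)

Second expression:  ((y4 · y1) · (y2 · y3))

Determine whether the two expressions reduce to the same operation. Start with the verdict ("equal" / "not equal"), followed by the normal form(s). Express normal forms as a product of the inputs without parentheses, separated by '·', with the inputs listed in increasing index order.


The first composite normalizes to y1 · y2 · y3 · y4
The second composite normalizes to y1 · y2 · y3 · y4
One common form — equal.

equal: each reduces to y1 · y2 · y3 · y4


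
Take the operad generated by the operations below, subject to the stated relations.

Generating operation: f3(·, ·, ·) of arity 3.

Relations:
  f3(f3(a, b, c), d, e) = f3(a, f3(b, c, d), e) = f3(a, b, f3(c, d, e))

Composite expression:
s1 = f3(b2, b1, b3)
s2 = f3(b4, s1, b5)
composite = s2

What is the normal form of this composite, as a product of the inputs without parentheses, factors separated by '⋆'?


The f3-tree's shape is irrelevant; the b-reading-order decides.
f3(b2, b1, b3) collapses to b2 ⋆ b1 ⋆ b3
f3(b4, f3(b2, b1, b3), b5) collapses to b4 ⋆ b2 ⋆ b1 ⋆ b3 ⋆ b5

b4 ⋆ b2 ⋆ b1 ⋆ b3 ⋆ b5


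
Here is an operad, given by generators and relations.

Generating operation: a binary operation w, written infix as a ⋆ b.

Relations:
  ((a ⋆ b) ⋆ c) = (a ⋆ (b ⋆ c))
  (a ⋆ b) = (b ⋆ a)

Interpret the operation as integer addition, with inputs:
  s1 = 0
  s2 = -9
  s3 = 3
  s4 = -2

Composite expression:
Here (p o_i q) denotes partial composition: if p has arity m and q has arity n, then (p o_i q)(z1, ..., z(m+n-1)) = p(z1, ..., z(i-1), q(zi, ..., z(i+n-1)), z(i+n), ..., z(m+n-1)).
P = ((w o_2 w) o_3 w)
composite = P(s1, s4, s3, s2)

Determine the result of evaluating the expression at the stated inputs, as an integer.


-8

(s3 ⋆ s2) = -6
(s4 ⋆ (s3 ⋆ s2)) = -8
(s1 ⋆ (s4 ⋆ (s3 ⋆ s2))) = -8


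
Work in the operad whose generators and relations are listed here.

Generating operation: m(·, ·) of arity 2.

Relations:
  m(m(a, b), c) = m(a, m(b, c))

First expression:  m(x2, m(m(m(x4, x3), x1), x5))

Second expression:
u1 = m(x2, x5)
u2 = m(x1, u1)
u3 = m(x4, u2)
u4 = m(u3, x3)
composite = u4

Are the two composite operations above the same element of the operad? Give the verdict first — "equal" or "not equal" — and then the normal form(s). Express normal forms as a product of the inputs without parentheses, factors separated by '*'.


not equal; the first gives x2 * x4 * x3 * x1 * x5 and the second x4 * x1 * x2 * x5 * x3


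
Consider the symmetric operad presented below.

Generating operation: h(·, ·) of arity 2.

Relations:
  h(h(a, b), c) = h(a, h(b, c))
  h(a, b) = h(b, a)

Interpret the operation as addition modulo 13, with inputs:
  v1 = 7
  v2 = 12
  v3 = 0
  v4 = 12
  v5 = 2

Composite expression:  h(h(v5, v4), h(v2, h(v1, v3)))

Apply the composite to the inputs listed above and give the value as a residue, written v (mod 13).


h(v5, v4) = 1
h(v1, v3) = 7
h(v2, h(v1, v3)) = 6
h(h(v5, v4), h(v2, h(v1, v3))) = 7

7 (mod 13)


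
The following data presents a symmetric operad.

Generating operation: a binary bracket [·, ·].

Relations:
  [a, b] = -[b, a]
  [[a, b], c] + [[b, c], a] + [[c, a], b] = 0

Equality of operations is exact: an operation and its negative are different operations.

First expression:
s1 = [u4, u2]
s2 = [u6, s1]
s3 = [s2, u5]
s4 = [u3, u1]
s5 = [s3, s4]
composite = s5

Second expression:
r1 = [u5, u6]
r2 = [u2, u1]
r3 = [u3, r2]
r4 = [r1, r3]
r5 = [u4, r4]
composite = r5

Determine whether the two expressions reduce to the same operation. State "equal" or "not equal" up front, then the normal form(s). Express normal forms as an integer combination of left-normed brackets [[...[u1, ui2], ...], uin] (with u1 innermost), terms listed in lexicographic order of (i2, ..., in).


Normal form of the first expression: [[[[[u1, u3], u2], u4], u6], u5] - [[[[[u1, u3], u4], u2], u6], u5] - [[[[[u1, u3], u5], u2], u4], u6] + [[[[[u1, u3], u5], u4], u2], u6] + [[[[[u1, u3], u5], u6], u2], u4] - [[[[[u1, u3], u5], u6], u4], u2] - [[[[[u1, u3], u6], u2], u4], u5] + [[[[[u1, u3], u6], u4], u2], u5]
Normal form of the second expression: [[[[[u1, u2], u3], u5], u6], u4] - [[[[[u1, u2], u3], u6], u5], u4]
The forms do not match — not equal.

not equal: they reduce to [[[[[u1, u3], u2], u4], u6], u5] - [[[[[u1, u3], u4], u2], u6], u5] - [[[[[u1, u3], u5], u2], u4], u6] + [[[[[u1, u3], u5], u4], u2], u6] + [[[[[u1, u3], u5], u6], u2], u4] - [[[[[u1, u3], u5], u6], u4], u2] - [[[[[u1, u3], u6], u2], u4], u5] + [[[[[u1, u3], u6], u4], u2], u5] and [[[[[u1, u2], u3], u5], u6], u4] - [[[[[u1, u2], u3], u6], u5], u4]


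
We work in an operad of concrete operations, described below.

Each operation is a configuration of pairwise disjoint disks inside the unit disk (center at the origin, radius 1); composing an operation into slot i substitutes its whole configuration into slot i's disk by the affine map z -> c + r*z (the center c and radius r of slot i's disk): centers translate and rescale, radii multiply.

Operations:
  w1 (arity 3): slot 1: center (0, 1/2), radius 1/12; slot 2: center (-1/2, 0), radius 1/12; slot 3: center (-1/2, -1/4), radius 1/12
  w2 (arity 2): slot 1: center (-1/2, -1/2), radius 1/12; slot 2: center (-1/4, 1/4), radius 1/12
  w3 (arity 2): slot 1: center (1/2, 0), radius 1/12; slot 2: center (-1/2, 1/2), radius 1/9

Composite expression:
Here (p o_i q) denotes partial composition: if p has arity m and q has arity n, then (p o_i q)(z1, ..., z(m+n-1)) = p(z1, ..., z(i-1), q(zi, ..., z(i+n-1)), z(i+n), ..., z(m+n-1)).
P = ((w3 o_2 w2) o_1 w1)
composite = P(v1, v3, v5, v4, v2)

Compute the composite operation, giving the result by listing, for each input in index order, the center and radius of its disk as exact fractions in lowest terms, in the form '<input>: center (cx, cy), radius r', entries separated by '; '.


v1: center (1/2, 1/24), radius 1/144; v2: center (-19/36, 19/36), radius 1/108; v3: center (11/24, 0), radius 1/144; v4: center (-5/9, 4/9), radius 1/108; v5: center (11/24, -1/48), radius 1/144

Only the slot chain above each v matters under w3; compose those maps.
for v1, the 2-step affine chain lands on center (1/2, 1/24), radius 1/144
for v3, the 2-step affine chain lands on center (11/24, 0), radius 1/144
for v5, the 2-step affine chain lands on center (11/24, -1/48), radius 1/144
for v4, the 2-step affine chain lands on center (-5/9, 4/9), radius 1/108
for v2, the 2-step affine chain lands on center (-19/36, 19/36), radius 1/108


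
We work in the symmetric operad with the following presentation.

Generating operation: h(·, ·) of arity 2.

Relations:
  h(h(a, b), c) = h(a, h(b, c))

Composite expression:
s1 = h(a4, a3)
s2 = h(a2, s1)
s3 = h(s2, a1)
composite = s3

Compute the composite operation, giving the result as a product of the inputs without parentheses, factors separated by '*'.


All parenthesizations of h agree; list the a-inputs left to right.
h(a4, a3) linearizes to a4 * a3
h(a2, h(a4, a3)) linearizes to a2 * a4 * a3
h(h(a2, h(a4, a3)), a1) linearizes to a2 * a4 * a3 * a1

a2 * a4 * a3 * a1


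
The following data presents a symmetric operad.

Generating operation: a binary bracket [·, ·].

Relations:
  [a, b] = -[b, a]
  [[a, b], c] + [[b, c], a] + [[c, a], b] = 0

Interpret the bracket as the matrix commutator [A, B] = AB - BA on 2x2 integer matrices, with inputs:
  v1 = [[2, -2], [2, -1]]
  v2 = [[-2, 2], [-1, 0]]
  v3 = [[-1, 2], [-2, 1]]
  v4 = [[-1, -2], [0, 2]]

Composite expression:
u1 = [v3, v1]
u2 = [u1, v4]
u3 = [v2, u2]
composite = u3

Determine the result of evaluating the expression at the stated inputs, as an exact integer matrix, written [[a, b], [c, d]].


[v3, v1] = [[0, -2], [-2, 0]]
[[v3, v1], v4] = [[-4, -6], [6, 4]]
[v2, [[v3, v1], v4]] = [[6, 28], [20, -6]]

[[6, 28], [20, -6]]


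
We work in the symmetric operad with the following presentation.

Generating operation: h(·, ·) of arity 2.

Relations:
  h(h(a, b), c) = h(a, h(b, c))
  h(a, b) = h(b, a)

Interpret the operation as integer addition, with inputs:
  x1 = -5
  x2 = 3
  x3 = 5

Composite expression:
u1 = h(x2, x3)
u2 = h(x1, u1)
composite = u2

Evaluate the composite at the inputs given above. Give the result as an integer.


3

h(x2, x3) = 8
h(x1, h(x2, x3)) = 3


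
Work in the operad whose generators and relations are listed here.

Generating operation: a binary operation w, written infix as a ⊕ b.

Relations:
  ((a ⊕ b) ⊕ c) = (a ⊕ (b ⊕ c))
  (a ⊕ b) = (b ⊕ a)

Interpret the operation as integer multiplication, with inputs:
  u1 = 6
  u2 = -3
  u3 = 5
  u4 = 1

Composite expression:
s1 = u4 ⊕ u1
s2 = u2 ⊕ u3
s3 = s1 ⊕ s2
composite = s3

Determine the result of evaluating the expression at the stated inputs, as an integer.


-90

(u4 ⊕ u1) = 6
(u2 ⊕ u3) = -15
((u4 ⊕ u1) ⊕ (u2 ⊕ u3)) = -90


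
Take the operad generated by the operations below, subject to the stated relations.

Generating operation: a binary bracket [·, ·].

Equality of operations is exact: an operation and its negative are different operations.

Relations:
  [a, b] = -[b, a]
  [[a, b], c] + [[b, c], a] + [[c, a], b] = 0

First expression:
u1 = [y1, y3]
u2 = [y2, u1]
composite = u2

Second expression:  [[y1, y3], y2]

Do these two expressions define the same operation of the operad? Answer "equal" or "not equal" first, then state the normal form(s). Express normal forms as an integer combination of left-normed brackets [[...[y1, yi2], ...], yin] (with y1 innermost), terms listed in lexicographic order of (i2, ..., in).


not equal; the first gives -[[y1, y3], y2] and the second [[y1, y3], y2]

The first expression, normalized: -[[y1, y3], y2]
The second expression, normalized: [[y1, y3], y2]
The forms do not match — not equal.


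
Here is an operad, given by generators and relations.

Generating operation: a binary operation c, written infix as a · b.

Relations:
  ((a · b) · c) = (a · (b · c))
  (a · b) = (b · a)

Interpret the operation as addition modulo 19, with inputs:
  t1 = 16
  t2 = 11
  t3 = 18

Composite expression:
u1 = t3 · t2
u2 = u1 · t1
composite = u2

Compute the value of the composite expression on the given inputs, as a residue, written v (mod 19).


7 (mod 19)

(t3 · t2) = 10
((t3 · t2) · t1) = 7


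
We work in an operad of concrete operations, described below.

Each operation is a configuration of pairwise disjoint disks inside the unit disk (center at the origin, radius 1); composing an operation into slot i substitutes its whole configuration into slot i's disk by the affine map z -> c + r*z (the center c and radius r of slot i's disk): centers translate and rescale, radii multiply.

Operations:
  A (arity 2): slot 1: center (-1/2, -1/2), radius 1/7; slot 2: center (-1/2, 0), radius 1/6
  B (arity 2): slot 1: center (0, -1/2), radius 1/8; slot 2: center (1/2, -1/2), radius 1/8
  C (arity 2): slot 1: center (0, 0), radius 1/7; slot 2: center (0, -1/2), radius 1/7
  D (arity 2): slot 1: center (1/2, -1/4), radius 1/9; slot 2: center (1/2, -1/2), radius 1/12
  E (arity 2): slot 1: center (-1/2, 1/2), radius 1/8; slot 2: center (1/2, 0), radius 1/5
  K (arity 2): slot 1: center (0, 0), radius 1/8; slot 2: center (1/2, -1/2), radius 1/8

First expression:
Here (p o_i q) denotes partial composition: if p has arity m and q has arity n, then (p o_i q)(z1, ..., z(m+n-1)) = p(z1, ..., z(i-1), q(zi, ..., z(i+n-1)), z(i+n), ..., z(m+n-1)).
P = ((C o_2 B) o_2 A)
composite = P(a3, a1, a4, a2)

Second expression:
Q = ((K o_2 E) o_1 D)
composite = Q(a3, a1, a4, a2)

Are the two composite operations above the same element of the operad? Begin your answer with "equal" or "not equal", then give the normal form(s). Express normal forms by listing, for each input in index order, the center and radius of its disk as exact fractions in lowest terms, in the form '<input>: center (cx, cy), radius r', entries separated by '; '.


not equal; the first gives a1: center (-1/112, -65/112), radius 1/392; a2: center (1/14, -4/7), radius 1/56; a3: center (0, 0), radius 1/7; a4: center (-1/112, -4/7), radius 1/336 and the second a1: center (1/16, -1/16), radius 1/96; a2: center (9/16, -1/2), radius 1/40; a3: center (1/16, -1/32), radius 1/72; a4: center (7/16, -7/16), radius 1/64


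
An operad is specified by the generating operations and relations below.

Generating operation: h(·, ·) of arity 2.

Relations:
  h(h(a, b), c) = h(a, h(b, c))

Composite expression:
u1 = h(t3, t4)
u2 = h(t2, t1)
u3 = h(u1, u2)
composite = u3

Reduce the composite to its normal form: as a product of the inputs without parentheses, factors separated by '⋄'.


All parenthesizations of h agree; list the t-inputs left to right.
h(t3, t4) linearizes to t3 ⋄ t4
h(t2, t1) linearizes to t2 ⋄ t1
h(h(t3, t4), h(t2, t1)) linearizes to t3 ⋄ t4 ⋄ t2 ⋄ t1

t3 ⋄ t4 ⋄ t2 ⋄ t1


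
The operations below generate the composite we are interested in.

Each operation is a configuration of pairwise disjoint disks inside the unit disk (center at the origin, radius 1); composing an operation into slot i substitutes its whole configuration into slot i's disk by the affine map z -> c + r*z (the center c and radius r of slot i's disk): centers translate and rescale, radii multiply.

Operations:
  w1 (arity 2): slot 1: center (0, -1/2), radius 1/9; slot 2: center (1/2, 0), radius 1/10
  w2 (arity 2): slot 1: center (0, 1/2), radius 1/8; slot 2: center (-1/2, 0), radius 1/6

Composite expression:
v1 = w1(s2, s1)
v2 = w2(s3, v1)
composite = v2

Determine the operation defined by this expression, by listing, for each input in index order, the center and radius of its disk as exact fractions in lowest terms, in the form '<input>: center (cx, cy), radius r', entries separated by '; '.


s1: center (-5/12, 0), radius 1/60; s2: center (-1/2, -1/12), radius 1/54; s3: center (0, 1/2), radius 1/8

Only the slot chain above each s matters under w2; compose those maps.
input s3: composing its 1 substitution step yields center (0, 1/2), radius 1/8
input s2: composing its 2 substitution steps yields center (-1/2, -1/12), radius 1/54
input s1: composing its 2 substitution steps yields center (-5/12, 0), radius 1/60


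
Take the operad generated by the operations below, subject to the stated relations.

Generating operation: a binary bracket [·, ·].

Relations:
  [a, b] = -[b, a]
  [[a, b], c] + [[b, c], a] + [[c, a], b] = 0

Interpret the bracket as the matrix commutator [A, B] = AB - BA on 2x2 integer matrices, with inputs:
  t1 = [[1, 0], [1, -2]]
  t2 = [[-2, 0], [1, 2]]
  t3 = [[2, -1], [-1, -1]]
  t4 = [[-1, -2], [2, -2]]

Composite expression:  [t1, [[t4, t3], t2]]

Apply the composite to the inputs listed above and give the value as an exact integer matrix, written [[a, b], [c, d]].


[t4, t3] = [[4, 5], [7, -4]]
[[t4, t3], t2] = [[5, 20], [-36, -5]]
[t1, [[t4, t3], t2]] = [[-20, 60], [118, 20]]

[[-20, 60], [118, 20]]


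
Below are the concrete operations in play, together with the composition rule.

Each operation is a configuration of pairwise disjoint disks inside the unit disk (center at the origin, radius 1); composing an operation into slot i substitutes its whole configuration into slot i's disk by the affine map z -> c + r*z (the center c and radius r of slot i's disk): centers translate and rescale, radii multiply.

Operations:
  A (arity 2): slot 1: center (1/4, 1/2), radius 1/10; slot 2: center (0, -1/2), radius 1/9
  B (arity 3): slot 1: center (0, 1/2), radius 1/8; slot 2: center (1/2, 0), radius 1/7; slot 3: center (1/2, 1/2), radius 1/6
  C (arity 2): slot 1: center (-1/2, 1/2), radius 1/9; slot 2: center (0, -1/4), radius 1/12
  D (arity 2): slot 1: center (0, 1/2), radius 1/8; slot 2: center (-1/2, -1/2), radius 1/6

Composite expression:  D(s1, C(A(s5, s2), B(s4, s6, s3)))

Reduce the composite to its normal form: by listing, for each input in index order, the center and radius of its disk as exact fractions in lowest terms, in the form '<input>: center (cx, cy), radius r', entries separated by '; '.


s1: center (0, 1/2), radius 1/8; s2: center (-7/12, -23/54), radius 1/486; s3: center (-71/144, -77/144), radius 1/432; s4: center (-1/2, -77/144), radius 1/576; s5: center (-125/216, -11/27), radius 1/540; s6: center (-71/144, -13/24), radius 1/504


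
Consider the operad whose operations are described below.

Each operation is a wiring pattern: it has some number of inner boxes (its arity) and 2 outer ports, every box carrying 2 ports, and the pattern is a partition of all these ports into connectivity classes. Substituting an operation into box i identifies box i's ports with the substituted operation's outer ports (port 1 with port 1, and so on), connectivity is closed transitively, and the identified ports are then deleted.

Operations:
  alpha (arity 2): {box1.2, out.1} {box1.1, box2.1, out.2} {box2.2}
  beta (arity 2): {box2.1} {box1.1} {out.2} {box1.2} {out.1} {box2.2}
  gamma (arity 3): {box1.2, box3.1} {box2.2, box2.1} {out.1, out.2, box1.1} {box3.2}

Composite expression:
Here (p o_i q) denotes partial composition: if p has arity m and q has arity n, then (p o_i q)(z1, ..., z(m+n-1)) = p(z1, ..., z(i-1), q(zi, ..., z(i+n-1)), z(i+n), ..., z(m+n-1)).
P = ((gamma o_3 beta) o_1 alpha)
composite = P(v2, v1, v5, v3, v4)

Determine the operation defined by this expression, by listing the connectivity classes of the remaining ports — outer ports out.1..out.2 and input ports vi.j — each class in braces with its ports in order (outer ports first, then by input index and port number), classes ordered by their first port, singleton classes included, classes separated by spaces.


{out.1, out.2, v2.2} {v1.1, v2.1} {v1.2} {v3.1} {v3.2} {v4.1} {v4.2} {v5.1, v5.2}


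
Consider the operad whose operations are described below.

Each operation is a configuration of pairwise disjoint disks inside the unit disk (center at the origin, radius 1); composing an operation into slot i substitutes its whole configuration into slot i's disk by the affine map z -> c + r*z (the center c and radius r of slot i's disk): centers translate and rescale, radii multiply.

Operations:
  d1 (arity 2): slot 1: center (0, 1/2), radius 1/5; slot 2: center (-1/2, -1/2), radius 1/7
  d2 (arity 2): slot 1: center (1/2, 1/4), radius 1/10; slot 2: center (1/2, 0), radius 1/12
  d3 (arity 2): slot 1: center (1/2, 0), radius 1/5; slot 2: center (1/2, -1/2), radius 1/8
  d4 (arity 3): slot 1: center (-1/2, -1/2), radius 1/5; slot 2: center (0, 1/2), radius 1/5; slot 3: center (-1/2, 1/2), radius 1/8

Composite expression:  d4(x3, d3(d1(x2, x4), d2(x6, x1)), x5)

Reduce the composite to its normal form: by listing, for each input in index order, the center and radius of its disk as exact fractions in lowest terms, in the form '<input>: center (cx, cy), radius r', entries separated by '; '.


x1: center (9/80, 2/5), radius 1/480; x2: center (1/10, 13/25), radius 1/125; x3: center (-1/2, -1/2), radius 1/5; x4: center (2/25, 12/25), radius 1/175; x5: center (-1/2, 1/2), radius 1/8; x6: center (9/80, 13/32), radius 1/400

Affine substitution under d4: radii multiply and x-centers shift.
input x3: composing its 1 substitution step yields center (-1/2, -1/2), radius 1/5
input x2: composing its 3 substitution steps yields center (1/10, 13/25), radius 1/125
input x4: composing its 3 substitution steps yields center (2/25, 12/25), radius 1/175
input x6: composing its 3 substitution steps yields center (9/80, 13/32), radius 1/400
input x1: composing its 3 substitution steps yields center (9/80, 2/5), radius 1/480
input x5: composing its 1 substitution step yields center (-1/2, 1/2), radius 1/8


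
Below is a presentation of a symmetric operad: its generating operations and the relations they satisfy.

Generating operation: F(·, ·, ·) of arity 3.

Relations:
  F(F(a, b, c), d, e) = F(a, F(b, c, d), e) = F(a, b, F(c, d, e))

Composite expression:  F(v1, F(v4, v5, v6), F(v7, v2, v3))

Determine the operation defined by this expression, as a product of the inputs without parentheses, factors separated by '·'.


v1 · v4 · v5 · v6 · v7 · v2 · v3


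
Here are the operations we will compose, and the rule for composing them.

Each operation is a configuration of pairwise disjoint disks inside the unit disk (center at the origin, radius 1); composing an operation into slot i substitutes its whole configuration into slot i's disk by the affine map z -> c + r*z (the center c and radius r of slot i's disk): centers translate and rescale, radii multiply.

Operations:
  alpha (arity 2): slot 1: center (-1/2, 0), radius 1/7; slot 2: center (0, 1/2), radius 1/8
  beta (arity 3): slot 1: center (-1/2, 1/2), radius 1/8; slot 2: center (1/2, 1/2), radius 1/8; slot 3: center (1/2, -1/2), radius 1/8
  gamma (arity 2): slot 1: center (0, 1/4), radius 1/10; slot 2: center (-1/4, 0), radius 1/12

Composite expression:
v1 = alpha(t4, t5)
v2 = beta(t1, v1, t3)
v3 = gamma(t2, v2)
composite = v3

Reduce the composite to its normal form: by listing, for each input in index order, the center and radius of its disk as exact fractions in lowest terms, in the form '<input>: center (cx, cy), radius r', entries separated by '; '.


Each t-disk chains the slot maps above it in gamma; radii multiply.
input t2: applying the 1 nested substitution gives center (0, 1/4), radius 1/10
input t1: applying the 2 nested substitutions gives center (-7/24, 1/24), radius 1/96
input t4: applying the 3 nested substitutions gives center (-41/192, 1/24), radius 1/672
input t5: applying the 3 nested substitutions gives center (-5/24, 3/64), radius 1/768
input t3: applying the 2 nested substitutions gives center (-5/24, -1/24), radius 1/96

t1: center (-7/24, 1/24), radius 1/96; t2: center (0, 1/4), radius 1/10; t3: center (-5/24, -1/24), radius 1/96; t4: center (-41/192, 1/24), radius 1/672; t5: center (-5/24, 3/64), radius 1/768
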